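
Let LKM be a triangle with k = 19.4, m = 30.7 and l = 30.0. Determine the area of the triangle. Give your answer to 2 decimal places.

Semiperimeter s = (30 + 19.4 + 30.7)/2 = 40.05.
Heron's formula: area = √(40.05·10.05·20.65·9.35) ≈ 278.77.

278.77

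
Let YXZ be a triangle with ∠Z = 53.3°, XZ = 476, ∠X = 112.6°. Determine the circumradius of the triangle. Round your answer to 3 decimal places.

The third angle is ∠Y = 180° − ∠X − ∠Z = 14.10°.
Law of sines: ZY = XZ·sin X/sin Y ≈ 1803.9.
Law of sines: YX = XZ·sin Z/sin Y ≈ 1566.6.
Circumradius = XZ/(2 sin Y) ≈ 976.95.

R ≈ 976.951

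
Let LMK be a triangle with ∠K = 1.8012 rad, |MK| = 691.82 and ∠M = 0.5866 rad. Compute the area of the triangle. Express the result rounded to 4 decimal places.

188431.2357

The third angle is ∠L = π − ∠M − ∠K = 0.7538 rad.
Law of sines: |KL| = |MK|·sin M/sin L ≈ 559.53.
Law of sines: |LM| = |MK|·sin K/sin L ≈ 984.12.
Area = ½·|MK|·|KL|·sin K ≈ 1.8843e+05.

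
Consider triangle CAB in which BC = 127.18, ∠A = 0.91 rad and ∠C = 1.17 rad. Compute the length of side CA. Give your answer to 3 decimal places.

140.652

The third angle is ∠B = π − ∠C − ∠A = 1.062 rad.
Law of sines: CA = BC·sin B/sin A ≈ 140.65.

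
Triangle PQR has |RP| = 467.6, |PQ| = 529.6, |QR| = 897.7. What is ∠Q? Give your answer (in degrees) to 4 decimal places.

By the law of cosines, cos Q = (|PQ|² + |QR|² − |RP|²) / (2·|PQ|·|QR|) ≈ 0.91255, so ∠Q ≈ 24.14°.

∠Q ≈ 24.1400°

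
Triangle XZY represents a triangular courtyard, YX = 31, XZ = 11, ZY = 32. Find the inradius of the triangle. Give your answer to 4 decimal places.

r ≈ 4.5914

Semiperimeter s = (32 + 31 + 11)/2 = 37.
Heron's formula: area = √(37·5·6·26) ≈ 169.88.
Inradius = area/s = 169.88/37 ≈ 4.5914.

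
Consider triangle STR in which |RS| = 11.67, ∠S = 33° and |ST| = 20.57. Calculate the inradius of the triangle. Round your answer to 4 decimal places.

2.9212

By the law of cosines, |TR|² = |RS|² + |ST|² − 2·|RS|·|ST|·cos S = 156.66, so |TR| ≈ 12.517.
Area = ½·|RS|·|ST|·sin S ≈ 65.371.
Semiperimeter s = (12.517+11.67+20.57)/2 = 22.378.
Inradius = area/s = 65.371/22.378 ≈ 2.9212.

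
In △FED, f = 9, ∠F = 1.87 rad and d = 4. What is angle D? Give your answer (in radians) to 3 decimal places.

∠D ≈ 0.439 rad

Law of sines: sin D = d·sin F/f ≈ 0.42470.
Since f ≥ d, only the acute value applies: ∠D ≈ 0.439 rad.
Then ∠E = π − ∠F − ∠D ≈ 0.833 rad.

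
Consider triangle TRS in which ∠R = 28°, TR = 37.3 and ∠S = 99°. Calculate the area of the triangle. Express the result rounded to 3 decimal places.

264.074

The third angle is ∠T = 180° − ∠R − ∠S = 53.00°.
Law of sines: RS = TR·sin T/sin S ≈ 30.16.
Law of sines: ST = TR·sin R/sin S ≈ 17.73.
Area = ½·TR·RS·sin R ≈ 264.07.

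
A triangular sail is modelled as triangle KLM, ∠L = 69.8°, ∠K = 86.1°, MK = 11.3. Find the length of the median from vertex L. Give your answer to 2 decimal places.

The third angle is ∠M = 180° − ∠K − ∠L = 24.10°.
Law of sines: LM = MK·sin K/sin L ≈ 12.013.
Law of sines: KL = MK·sin M/sin L ≈ 4.9165.
Median from L: ½√(2·KL² + 2·LM² − MK²) ≈ 7.233.

7.23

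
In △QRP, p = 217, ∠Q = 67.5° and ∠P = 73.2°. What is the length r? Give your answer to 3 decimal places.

The third angle is ∠R = 180° − ∠P − ∠Q = 39.30°.
Law of sines: r = p·sin R/sin P ≈ 143.57.

143.571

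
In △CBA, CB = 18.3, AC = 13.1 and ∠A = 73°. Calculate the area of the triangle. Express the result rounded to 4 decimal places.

Law of sines: sin B = AC·sin A/CB ≈ 0.68457.
Since CB ≥ AC, only the acute value applies: ∠B ≈ 43.20°.
Then ∠C = 180° − ∠A − ∠B ≈ 63.80°.
Law of sines gives BA = CB·sin C/sin A ≈ 17.17.
Area = ½·CB·AC·sin C ≈ 107.55.

107.5484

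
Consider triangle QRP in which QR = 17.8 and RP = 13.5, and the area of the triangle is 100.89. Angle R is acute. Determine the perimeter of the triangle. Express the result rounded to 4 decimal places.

perimeter ≈ 46.7305

From area = ½·QR·RP·sin R, we get sin R = 2·area/(QR·RP) ≈ 0.83970.
Taking the acute solution, ∠R ≈ 57.11°.
Law of cosines then gives PQ ≈ 15.43.
Perimeter = 13.5 + 15.43 + 17.8 = 46.73.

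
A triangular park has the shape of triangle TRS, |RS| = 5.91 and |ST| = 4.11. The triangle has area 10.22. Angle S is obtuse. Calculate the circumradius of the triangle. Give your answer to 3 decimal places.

5.250

From area = ½·|RS|·|ST|·sin S, we get sin S = 2·area/(|RS|·|ST|) ≈ 0.84150.
Taking the obtuse solution, ∠S ≈ 122.70°.
Law of cosines then gives |TR| ≈ 8.8355.
Circumradius = |TR|/(2 sin S) ≈ 5.2499.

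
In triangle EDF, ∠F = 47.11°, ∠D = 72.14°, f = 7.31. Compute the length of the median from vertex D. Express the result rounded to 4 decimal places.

The third angle is ∠E = 180° − ∠D − ∠F = 60.75°.
Law of sines: e = f·sin E/sin F ≈ 8.7052.
Law of sines: d = f·sin D/sin F ≈ 9.4965.
Median from D: ½√(2·f² + 2·e² − d²) ≈ 6.4855.

m_D ≈ 6.4855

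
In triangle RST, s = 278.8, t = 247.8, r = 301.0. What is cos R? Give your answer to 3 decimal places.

0.351

By the law of cosines, cos R = (s² + t² − r²) / (2·s·t) ≈ 0.35125, so ∠R ≈ 69.44°.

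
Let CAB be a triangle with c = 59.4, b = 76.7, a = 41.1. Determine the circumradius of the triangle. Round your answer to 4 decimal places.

R ≈ 38.7111

By the law of cosines, cos C = (a² + b² − c²) / (2·a·b) ≈ 0.64138, so ∠C ≈ 50.11°.
Circumradius = c/(2 sin C) ≈ 38.711.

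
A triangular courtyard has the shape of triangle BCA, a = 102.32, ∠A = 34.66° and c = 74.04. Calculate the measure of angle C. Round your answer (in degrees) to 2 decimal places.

∠C ≈ 24.30°

Law of sines: sin C = c·sin A/a ≈ 0.41152.
Since a ≥ c, only the acute value applies: ∠C ≈ 24.30°.
Then ∠B = 180° − ∠A − ∠C ≈ 121.04°.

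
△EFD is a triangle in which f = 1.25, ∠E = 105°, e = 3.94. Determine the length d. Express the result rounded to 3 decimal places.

3.427

Law of sines: sin F = f·sin E/e ≈ 0.30645.
Since e ≥ f, only the acute value applies: ∠F ≈ 17.85°.
Then ∠D = 180° − ∠E − ∠F ≈ 57.15°.
Law of sines gives d = e·sin D/sin E ≈ 3.4269.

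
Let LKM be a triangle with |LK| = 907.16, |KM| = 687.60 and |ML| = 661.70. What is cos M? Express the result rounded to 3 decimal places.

0.096

By the law of cosines, cos M = (|KM|² + |ML|² − |LK|²) / (2·|KM|·|ML|) ≈ 0.09638, so ∠M ≈ 84.47°.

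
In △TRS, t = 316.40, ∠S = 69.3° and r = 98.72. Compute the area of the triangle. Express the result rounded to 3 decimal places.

Area = ½·t·r·sin S ≈ 14609.

14609.301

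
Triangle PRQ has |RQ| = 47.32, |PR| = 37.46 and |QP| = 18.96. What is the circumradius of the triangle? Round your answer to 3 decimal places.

25.115

By the law of cosines, cos P = (|QP|² + |PR|² − |RQ|²) / (2·|QP|·|PR|) ≈ -0.33541, so ∠P ≈ 109.60°.
Circumradius = |RQ|/(2 sin P) ≈ 25.115.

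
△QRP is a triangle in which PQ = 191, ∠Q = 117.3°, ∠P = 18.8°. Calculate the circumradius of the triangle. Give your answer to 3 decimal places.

137.727

The third angle is ∠R = 180° − ∠P − ∠Q = 43.90°.
Law of sines: RP = PQ·sin Q/sin R ≈ 244.77.
Law of sines: QR = PQ·sin P/sin R ≈ 88.769.
Circumradius = PQ/(2 sin R) ≈ 137.73.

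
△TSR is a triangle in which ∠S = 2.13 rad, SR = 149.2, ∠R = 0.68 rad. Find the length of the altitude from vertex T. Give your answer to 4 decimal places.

The third angle is ∠T = π − ∠S − ∠R = 0.332 rad.
Law of sines: RT = SR·sin S/sin T ≈ 388.49.
Law of sines: TS = SR·sin R/sin T ≈ 288.18.
Area = ½·SR·RT·sin R ≈ 18223.
The altitude from T has length 2·area/SR ≈ 244.28.

h_T ≈ 244.2815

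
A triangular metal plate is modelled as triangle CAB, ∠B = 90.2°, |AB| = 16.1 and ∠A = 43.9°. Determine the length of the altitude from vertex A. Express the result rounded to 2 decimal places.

The third angle is ∠C = 180° − ∠A − ∠B = 45.90°.
Law of sines: |BC| = |AB|·sin A/sin C ≈ 15.546.
Law of sines: |CA| = |AB|·sin B/sin C ≈ 22.419.
Area = ½·|AB|·|BC|·sin B ≈ 125.14.
The altitude from A has length 2·area/|BC| ≈ 16.1.

h_A ≈ 16.10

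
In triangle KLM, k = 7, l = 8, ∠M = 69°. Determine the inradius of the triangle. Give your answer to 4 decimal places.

By the law of cosines, m² = k² + l² − 2·k·l·cos M = 72.863, so m ≈ 8.536.
Area = ½·k·l·sin M ≈ 26.14.
Semiperimeter s = (7+8+8.536)/2 = 11.768.
Inradius = area/s = 26.14/11.768 ≈ 2.2213.

2.2213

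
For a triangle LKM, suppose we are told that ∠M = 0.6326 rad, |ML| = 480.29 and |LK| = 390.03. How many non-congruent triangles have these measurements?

|ML|·sin M = 480.29·sin(0.6326 rad) ≈ 284.
Since |ML| sin M < |LK| < |ML| (284 < 390.03 < 480.29), two triangles exist.

2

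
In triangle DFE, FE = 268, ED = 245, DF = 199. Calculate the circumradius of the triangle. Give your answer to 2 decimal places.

R ≈ 139.80

By the law of cosines, cos D = (ED² + DF² − FE²) / (2·ED·DF) ≈ 0.28512, so ∠D ≈ 73.43°.
Circumradius = FE/(2 sin D) ≈ 139.8.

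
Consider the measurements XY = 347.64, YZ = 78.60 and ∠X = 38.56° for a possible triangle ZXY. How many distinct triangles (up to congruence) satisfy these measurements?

XY·sin X = 347.64·sin(38.56°) ≈ 216.7.
Since YZ = 78.60 < 216.7 = XY sin X, no triangle exists.

0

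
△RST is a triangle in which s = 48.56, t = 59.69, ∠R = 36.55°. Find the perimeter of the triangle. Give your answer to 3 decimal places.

perimeter ≈ 143.802

By the law of cosines, r² = s² + t² − 2·s·t·cos R = 1263.9, so r ≈ 35.552.
Semiperimeter p = (35.552+48.56+59.69)/2 = 71.901.
Perimeter = 35.552 + 48.56 + 59.69 = 143.8.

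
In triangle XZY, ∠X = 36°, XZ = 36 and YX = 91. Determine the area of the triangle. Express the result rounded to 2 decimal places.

area ≈ 962.79

Area = ½·YX·XZ·sin X ≈ 962.79.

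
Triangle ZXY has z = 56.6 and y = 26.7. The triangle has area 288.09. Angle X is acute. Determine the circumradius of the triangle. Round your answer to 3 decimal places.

From area = ½·y·z·sin X, we get sin X = 2·area/(y·z) ≈ 0.38127.
Taking the acute solution, ∠X ≈ 22.41°.
Law of cosines then gives x ≈ 33.501.
Circumradius = x/(2 sin X) ≈ 43.934.

43.934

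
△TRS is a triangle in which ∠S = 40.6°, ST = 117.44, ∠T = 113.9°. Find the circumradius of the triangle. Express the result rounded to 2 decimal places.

The third angle is ∠R = 180° − ∠S − ∠T = 25.50°.
Law of sines: RS = ST·sin T/sin R ≈ 249.4.
Law of sines: TR = ST·sin S/sin R ≈ 177.53.
Circumradius = ST/(2 sin R) ≈ 136.4.

136.40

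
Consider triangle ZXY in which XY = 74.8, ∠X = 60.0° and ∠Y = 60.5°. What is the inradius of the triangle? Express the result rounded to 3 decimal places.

The third angle is ∠Z = 180° − ∠X − ∠Y = 59.50°.
Law of sines: YZ = XY·sin X/sin Z ≈ 75.182.
Law of sines: ZX = XY·sin Y/sin Z ≈ 75.558.
Area = ½·XY·YZ·sin Y ≈ 2447.3.
Semiperimeter s = (74.8+75.182+75.558)/2 = 112.77.
Inradius = area/s = 2447.3/112.77 ≈ 21.701.

r ≈ 21.701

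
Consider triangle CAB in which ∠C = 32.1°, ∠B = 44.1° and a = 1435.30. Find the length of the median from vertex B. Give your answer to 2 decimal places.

m_B ≈ 1036.33

The third angle is ∠A = 180° − ∠B − ∠C = 103.80°.
Law of sines: c = a·sin C/sin A ≈ 785.39.
Law of sines: b = a·sin B/sin A ≈ 1028.5.
Median from B: ½√(2·c² + 2·a² − b²) ≈ 1036.3.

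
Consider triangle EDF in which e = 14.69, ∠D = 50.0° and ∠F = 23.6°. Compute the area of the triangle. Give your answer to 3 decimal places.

The third angle is ∠E = 180° − ∠D − ∠F = 106.40°.
Law of sines: d = e·sin D/sin E ≈ 11.73.
Law of sines: f = e·sin F/sin E ≈ 6.1306.
Area = ½·e·d·sin F ≈ 34.494.

area ≈ 34.494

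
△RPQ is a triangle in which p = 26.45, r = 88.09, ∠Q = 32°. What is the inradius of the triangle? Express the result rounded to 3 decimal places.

6.796

By the law of cosines, q² = r² + p² − 2·r·p·cos Q = 4507.6, so q ≈ 67.139.
Area = ½·r·p·sin Q ≈ 617.35.
Semiperimeter s = (88.09+26.45+67.139)/2 = 90.839.
Inradius = area/s = 617.35/90.839 ≈ 6.7961.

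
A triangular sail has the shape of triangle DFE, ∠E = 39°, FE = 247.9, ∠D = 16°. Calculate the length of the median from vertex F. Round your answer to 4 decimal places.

234.9707

The third angle is ∠F = 180° − ∠E − ∠D = 125.00°.
Law of sines: ED = FE·sin F/sin D ≈ 736.72.
Law of sines: DF = FE·sin E/sin D ≈ 565.99.
Median from F: ½√(2·DF² + 2·FE² − ED²) ≈ 234.97.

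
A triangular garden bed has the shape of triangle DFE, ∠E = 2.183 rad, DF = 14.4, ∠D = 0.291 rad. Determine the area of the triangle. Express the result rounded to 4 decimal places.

area ≈ 22.5031

The third angle is ∠F = π − ∠E − ∠D = 0.668 rad.
Law of sines: FE = DF·sin D/sin E ≈ 5.0484.
Law of sines: ED = DF·sin F/sin E ≈ 10.893.
Area = ½·DF·FE·sin F ≈ 22.503.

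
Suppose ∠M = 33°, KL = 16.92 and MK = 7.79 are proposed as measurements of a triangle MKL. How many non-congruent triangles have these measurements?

MK·sin M = 7.79·sin(33°) ≈ 4.243.
Since KL ≥ MK, exactly one triangle exists.

1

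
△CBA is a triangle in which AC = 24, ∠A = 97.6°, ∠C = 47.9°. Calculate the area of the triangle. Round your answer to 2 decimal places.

373.96

The third angle is ∠B = 180° − ∠A − ∠C = 34.50°.
Law of sines: BA = AC·sin C/sin B ≈ 31.439.
Law of sines: CB = AC·sin A/sin B ≈ 42.
Area = ½·AC·BA·sin A ≈ 373.96.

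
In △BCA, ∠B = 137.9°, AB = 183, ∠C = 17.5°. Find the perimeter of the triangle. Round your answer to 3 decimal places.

The third angle is ∠A = 180° − ∠B − ∠C = 24.60°.
Law of sines: CA = AB·sin B/sin C ≈ 408.
Law of sines: BC = AB·sin A/sin C ≈ 253.34.
Semiperimeter s = (408+183+253.34)/2 = 422.17.
Perimeter = 408 + 183 + 253.34 = 844.34.

perimeter ≈ 844.336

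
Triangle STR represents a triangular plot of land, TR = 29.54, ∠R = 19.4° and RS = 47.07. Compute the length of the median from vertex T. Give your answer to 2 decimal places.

By the law of cosines, ST² = TR² + RS² − 2·TR·RS·cos R = 465.19, so ST ≈ 21.568.
Median from T: ½√(2·ST² + 2·TR² − RS²) ≈ 10.724.

m_T ≈ 10.72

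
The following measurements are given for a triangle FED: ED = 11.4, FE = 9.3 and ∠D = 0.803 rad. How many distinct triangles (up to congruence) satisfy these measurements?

2

ED·sin D = 11.4·sin(0.803 rad) ≈ 8.202.
Since ED sin D < FE < ED (8.202 < 9.3 < 11.4), two triangles exist.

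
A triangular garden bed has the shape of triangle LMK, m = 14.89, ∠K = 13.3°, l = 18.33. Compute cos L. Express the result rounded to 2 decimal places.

cos L ≈ -0.57

By the law of cosines, k² = l² + m² − 2·l·m·cos K = 26.474, so k ≈ 5.1453.
Law of cosines again: cos L = (m² + k² − l²)/(2·m·k) ≈ -0.57302, so ∠L ≈ 124.96°.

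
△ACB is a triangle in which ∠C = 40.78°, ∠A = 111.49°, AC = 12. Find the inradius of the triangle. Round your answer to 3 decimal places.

The third angle is ∠B = 180° − ∠A − ∠C = 27.73°.
Law of sines: CB = AC·sin A/sin B ≈ 23.997.
Law of sines: BA = AC·sin C/sin B ≈ 16.845.
Area = ½·AC·CB·sin C ≈ 94.041.
Semiperimeter s = (23.997+16.845+12)/2 = 26.421.
Inradius = area/s = 94.041/26.421 ≈ 3.5594.

3.559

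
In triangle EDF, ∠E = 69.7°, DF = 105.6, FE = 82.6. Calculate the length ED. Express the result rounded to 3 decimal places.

Law of sines: sin D = FE·sin E/DF ≈ 0.73361.
Since DF ≥ FE, only the acute value applies: ∠D ≈ 47.19°.
Then ∠F = 180° − ∠E − ∠D ≈ 63.11°.
Law of sines gives ED = DF·sin F/sin E ≈ 100.42.

100.419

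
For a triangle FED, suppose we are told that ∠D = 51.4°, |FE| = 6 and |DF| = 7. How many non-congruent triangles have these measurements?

2

|DF|·sin D = 7·sin(51.4°) ≈ 5.471.
Since |DF| sin D < |FE| < |DF| (5.471 < 6 < 7), two triangles exist.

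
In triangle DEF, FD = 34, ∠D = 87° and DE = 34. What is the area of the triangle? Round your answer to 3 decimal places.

577.208

Area = ½·FD·DE·sin D ≈ 577.21.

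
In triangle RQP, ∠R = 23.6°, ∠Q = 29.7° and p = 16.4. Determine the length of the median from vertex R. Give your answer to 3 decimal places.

The third angle is ∠P = 180° − ∠R − ∠Q = 126.70°.
Law of sines: r = p·sin R/sin P ≈ 8.189.
Law of sines: q = p·sin Q/sin P ≈ 10.134.
Median from R: ½√(2·q² + 2·p² − r²) ≈ 13.003.

13.003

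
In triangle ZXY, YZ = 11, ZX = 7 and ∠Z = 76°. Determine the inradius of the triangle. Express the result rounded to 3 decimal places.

By the law of cosines, XY² = YZ² + ZX² − 2·YZ·ZX·cos Z = 132.74, so XY ≈ 11.521.
Area = ½·YZ·ZX·sin Z ≈ 37.356.
Semiperimeter s = (11.521+11+7)/2 = 14.761.
Inradius = area/s = 37.356/14.761 ≈ 2.5308.

2.531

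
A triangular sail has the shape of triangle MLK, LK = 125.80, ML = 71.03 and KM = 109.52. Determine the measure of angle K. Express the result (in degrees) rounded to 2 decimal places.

34.26

By the law of cosines, cos K = (LK² + KM² − ML²) / (2·LK·KM) ≈ 0.82652, so ∠K ≈ 34.26°.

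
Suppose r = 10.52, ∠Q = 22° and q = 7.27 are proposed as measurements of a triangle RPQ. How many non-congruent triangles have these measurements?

2

r·sin Q = 10.52·sin(22°) ≈ 3.941.
Since r sin Q < q < r (3.941 < 7.27 < 10.52), two triangles exist.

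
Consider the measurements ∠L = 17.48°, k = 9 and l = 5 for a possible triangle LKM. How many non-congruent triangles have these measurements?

2

k·sin L = 9·sin(17.48°) ≈ 2.703.
Since k sin L < l < k (2.703 < 5 < 9), two triangles exist.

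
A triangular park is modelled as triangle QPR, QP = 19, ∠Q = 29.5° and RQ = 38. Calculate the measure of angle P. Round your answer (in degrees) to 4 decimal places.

∠P ≈ 126.9471°

By the law of cosines, PR² = RQ² + QP² − 2·RQ·QP·cos Q = 548.21, so PR ≈ 23.414.
Law of cosines again: cos P = (QP² + PR² − RQ²)/(2·QP·PR) ≈ -0.60108, so ∠P ≈ 126.95°.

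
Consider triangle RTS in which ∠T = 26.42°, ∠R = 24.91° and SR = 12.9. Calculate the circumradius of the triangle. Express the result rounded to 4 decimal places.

14.4961

The third angle is ∠S = 180° − ∠R − ∠T = 128.67°.
Law of sines: TS = SR·sin R/sin T ≈ 12.211.
Law of sines: RT = SR·sin S/sin T ≈ 22.636.
Circumradius = SR/(2 sin T) ≈ 14.496.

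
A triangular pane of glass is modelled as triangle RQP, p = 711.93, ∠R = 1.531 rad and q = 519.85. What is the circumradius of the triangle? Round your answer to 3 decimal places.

By the law of cosines, r² = q² + p² − 2·q·p·cos R = 7.4764e+05, so r ≈ 864.66.
Area = ½·q·p·sin R ≈ 1.849e+05.
Circumradius = r/(2 sin R) ≈ 432.67.

432.673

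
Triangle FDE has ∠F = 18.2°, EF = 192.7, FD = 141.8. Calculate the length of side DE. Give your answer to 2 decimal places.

72.97

By the law of cosines, DE² = EF² + FD² − 2·EF·FD·cos F = 5324.8, so DE ≈ 72.971.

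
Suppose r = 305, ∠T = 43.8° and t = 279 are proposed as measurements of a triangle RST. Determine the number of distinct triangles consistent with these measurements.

2

r·sin T = 305·sin(43.8°) ≈ 211.1.
Since r sin T < t < r (211.1 < 279 < 305), two triangles exist.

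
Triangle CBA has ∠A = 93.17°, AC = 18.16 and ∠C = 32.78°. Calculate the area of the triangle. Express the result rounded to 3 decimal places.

area ≈ 110.112

The third angle is ∠B = 180° − ∠A − ∠C = 54.05°.
Law of sines: BA = AC·sin C/sin B ≈ 12.145.
Law of sines: CB = AC·sin A/sin B ≈ 22.398.
Area = ½·AC·BA·sin A ≈ 110.11.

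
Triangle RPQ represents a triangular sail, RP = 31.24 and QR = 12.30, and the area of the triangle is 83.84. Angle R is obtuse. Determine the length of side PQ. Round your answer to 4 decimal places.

From area = ½·QR·RP·sin R, we get sin R = 2·area/(QR·RP) ≈ 0.43638.
Taking the obtuse solution, ∠R ≈ 154.13°.
Law of cosines then gives PQ ≈ 42.646.

42.6462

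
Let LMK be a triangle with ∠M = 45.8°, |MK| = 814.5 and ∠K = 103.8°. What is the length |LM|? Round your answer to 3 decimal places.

1563.115

The third angle is ∠L = 180° − ∠M − ∠K = 30.40°.
Law of sines: |LM| = |MK|·sin K/sin L ≈ 1563.1.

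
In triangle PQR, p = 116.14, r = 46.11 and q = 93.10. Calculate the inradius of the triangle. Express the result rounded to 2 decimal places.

15.96

Semiperimeter s = (116.14 + 93.1 + 46.11)/2 = 127.68.
Heron's formula: area = √(127.68·11.535·34.575·81.565) ≈ 2038.
Inradius = area/s = 2038/127.68 ≈ 15.962.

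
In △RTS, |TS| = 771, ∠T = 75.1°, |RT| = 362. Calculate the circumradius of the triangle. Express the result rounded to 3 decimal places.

394.700

By the law of cosines, |SR|² = |RT|² + |TS|² − 2·|RT|·|TS|·cos T = 5.8195e+05, so |SR| ≈ 762.86.
Area = ½·|RT|·|TS|·sin T ≈ 1.3486e+05.
Circumradius = |SR|/(2 sin T) ≈ 394.7.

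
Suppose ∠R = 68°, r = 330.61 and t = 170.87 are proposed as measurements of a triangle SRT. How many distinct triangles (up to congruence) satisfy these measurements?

t·sin R = 170.87·sin(68°) ≈ 158.4.
Since r ≥ t, exactly one triangle exists.

1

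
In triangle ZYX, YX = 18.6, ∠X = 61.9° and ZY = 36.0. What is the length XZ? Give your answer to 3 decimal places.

Law of sines: sin Z = YX·sin X/ZY ≈ 0.45577.
Since ZY ≥ YX, only the acute value applies: ∠Z ≈ 27.11°.
Then ∠Y = 180° − ∠X − ∠Z ≈ 90.99°.
Law of sines gives XZ = ZY·sin Y/sin X ≈ 40.804.

40.804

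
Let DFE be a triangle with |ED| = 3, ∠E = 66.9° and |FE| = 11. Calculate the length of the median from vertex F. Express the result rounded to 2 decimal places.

By the law of cosines, |DF|² = |FE|² + |ED|² − 2·|FE|·|ED|·cos E = 104.11, so |DF| ≈ 10.203.
Median from F: ½√(2·|DF|² + 2·|FE|² − |ED|²) ≈ 10.503.

10.50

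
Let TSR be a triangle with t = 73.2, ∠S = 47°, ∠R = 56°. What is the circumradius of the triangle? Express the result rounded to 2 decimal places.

37.56

The third angle is ∠T = 180° − ∠S − ∠R = 77.00°.
Law of sines: s = t·sin S/sin T ≈ 54.943.
Law of sines: r = t·sin R/sin T ≈ 62.282.
Circumradius = t/(2 sin T) ≈ 37.563.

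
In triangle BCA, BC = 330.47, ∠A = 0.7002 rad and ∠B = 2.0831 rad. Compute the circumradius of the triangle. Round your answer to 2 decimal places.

256.43

The third angle is ∠C = π − ∠A − ∠B = 0.3583 rad.
Law of sines: CA = BC·sin B/sin A ≈ 447.02.
Law of sines: AB = BC·sin C/sin A ≈ 179.85.
Circumradius = BC/(2 sin A) ≈ 256.43.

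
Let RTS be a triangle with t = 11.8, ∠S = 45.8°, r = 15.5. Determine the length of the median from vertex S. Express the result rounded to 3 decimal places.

12.595

By the law of cosines, s² = r² + t² − 2·r·t·cos S = 124.47, so s ≈ 11.156.
Median from S: ½√(2·r² + 2·t² − s²) ≈ 12.595.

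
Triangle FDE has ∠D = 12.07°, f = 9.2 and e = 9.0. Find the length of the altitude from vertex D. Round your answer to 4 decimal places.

By the law of cosines, d² = e² + f² − 2·e·f·cos D = 3.7009, so d ≈ 1.9238.
Area = ½·e·f·sin D ≈ 8.657.
The altitude from D has length 2·area/d ≈ 9.

h_D ≈ 9.0000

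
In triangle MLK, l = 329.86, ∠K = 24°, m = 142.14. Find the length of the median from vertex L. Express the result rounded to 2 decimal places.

By the law of cosines, k² = m² + l² − 2·m·l·cos K = 43346, so k ≈ 208.2.
Median from L: ½√(2·k² + 2·m² − l²) ≈ 67.623.

67.62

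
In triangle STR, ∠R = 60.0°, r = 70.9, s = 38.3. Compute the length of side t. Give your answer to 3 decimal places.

81.813

Law of sines: sin S = s·sin R/r ≈ 0.46782.
Since r ≥ s, only the acute value applies: ∠S ≈ 27.89°.
Then ∠T = 180° − ∠R − ∠S ≈ 92.11°.
Law of sines gives t = r·sin T/sin R ≈ 81.813.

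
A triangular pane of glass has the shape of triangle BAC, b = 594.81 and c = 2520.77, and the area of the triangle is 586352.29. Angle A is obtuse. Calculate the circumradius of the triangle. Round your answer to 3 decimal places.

1872.199

From area = ½·c·b·sin A, we get sin A = 2·area/(c·b) ≈ 0.78213.
Taking the obtuse solution, ∠A ≈ 2.2435 rad.
Law of cosines then gives a ≈ 2928.6.
Circumradius = a/(2 sin A) ≈ 1872.2.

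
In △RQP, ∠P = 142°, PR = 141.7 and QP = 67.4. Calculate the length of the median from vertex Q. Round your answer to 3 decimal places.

By the law of cosines, RQ² = QP² + PR² − 2·QP·PR·cos P = 39674, so RQ ≈ 199.18.
Median from Q: ½√(2·RQ² + 2·QP² − PR²) ≈ 130.72.

130.723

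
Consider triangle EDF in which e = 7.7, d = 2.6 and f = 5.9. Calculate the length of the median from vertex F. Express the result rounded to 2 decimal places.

Median from F: ½√(2·e² + 2·d² − f²) ≈ 4.9318.

m_F ≈ 4.93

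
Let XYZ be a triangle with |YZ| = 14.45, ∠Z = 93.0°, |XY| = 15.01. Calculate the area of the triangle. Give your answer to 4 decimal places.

Law of sines: sin X = |YZ|·sin Z/|XY| ≈ 0.96137.
Since |XY| ≥ |YZ|, only the acute value applies: ∠X ≈ 74.02°.
Then ∠Y = 180° − ∠Z − ∠X ≈ 12.98°.
Law of sines gives |ZX| = |XY|·sin Y/sin Z ≈ 3.3753.
Area = ½·|XY|·|YZ|·sin Y ≈ 24.353.

area ≈ 24.3529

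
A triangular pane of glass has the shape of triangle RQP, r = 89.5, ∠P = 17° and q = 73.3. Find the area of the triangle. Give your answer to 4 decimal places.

Area = ½·r·q·sin P ≈ 959.03.

area ≈ 959.0304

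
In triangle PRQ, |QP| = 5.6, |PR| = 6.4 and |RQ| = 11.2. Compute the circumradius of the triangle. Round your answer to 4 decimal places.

8.3405

By the law of cosines, cos P = (|QP|² + |PR|² − |RQ|²) / (2·|QP|·|PR|) ≈ -0.74107, so ∠P ≈ 137.82°.
Circumradius = |RQ|/(2 sin P) ≈ 8.3405.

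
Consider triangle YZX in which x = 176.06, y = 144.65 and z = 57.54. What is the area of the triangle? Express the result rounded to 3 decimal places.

Semiperimeter s = (144.65 + 57.54 + 176.06)/2 = 189.12.
Heron's formula: area = √(189.12·44.475·131.59·13.065) ≈ 3802.7.

area ≈ 3802.685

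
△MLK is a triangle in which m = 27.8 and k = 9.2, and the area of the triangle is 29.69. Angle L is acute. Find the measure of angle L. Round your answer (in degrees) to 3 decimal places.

∠L ≈ 13.425°

From area = ½·k·m·sin L, we get sin L = 2·area/(k·m) ≈ 0.23217.
Taking the acute solution, ∠L ≈ 13.42°.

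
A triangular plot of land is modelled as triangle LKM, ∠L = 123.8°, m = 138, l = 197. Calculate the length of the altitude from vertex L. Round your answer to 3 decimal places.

48.556

Law of sines: sin M = m·sin L/l ≈ 0.58211.
Since l ≥ m, only the acute value applies: ∠M ≈ 35.60°.
Then ∠K = 180° − ∠L − ∠M ≈ 20.60°.
Law of sines gives k = l·sin K/sin L ≈ 83.414.
Area = ½·l·m·sin K ≈ 4782.8.
The altitude from L has length 2·area/l ≈ 48.556.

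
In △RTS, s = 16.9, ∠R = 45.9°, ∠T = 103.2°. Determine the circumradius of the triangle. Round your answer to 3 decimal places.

16.454

The third angle is ∠S = 180° − ∠R − ∠T = 30.90°.
Law of sines: r = s·sin R/sin S ≈ 23.633.
Law of sines: t = s·sin T/sin S ≈ 32.039.
Circumradius = s/(2 sin S) ≈ 16.454.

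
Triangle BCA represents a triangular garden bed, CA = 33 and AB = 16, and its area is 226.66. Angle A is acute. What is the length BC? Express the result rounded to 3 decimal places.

From area = ½·CA·AB·sin A, we get sin A = 2·area/(CA·AB) ≈ 0.85856.
Taking the acute solution, ∠A ≈ 59.16°.
Law of cosines then gives BC ≈ 28.347.

28.347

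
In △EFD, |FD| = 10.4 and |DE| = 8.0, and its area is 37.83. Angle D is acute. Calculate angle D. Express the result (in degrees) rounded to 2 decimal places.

∠D ≈ 65.42°

From area = ½·|FD|·|DE|·sin D, we get sin D = 2·area/(|FD|·|DE|) ≈ 0.90937.
Taking the acute solution, ∠D ≈ 65.42°.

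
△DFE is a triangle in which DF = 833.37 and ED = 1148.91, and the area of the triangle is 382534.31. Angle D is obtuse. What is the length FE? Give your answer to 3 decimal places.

From area = ½·ED·DF·sin D, we get sin D = 2·area/(ED·DF) ≈ 0.79905.
Taking the obtuse solution, ∠D ≈ 126.96°.
Law of cosines then gives FE ≈ 1779.3.

1779.289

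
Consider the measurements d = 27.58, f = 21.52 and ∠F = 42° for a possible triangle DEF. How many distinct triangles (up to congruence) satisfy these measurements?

2

d·sin F = 27.58·sin(42°) ≈ 18.45.
Since d sin F < f < d (18.45 < 21.52 < 27.58), two triangles exist.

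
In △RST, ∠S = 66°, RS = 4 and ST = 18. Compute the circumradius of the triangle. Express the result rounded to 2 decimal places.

9.18

By the law of cosines, TR² = RS² + ST² − 2·RS·ST·cos S = 281.43, so TR ≈ 16.776.
Area = ½·RS·ST·sin S ≈ 32.888.
Circumradius = TR/(2 sin S) ≈ 9.1817.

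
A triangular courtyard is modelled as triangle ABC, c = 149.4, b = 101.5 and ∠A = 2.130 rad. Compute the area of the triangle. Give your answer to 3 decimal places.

Area = ½·b·c·sin A ≈ 6427.1.

area ≈ 6427.136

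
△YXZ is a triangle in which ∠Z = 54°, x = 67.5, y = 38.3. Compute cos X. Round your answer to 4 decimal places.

-0.0252

By the law of cosines, z² = y² + x² − 2·y·x·cos Z = 2984, so z ≈ 54.626.
Law of cosines again: cos X = (z² + y² − x²)/(2·z·y) ≈ -0.02518, so ∠X ≈ 91.44°.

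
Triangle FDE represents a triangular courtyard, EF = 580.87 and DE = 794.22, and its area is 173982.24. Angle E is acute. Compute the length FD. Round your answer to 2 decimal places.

601.98

From area = ½·DE·EF·sin E, we get sin E = 2·area/(DE·EF) ≈ 0.75425.
Taking the acute solution, ∠E ≈ 0.855 rad.
Law of cosines then gives FD ≈ 601.98.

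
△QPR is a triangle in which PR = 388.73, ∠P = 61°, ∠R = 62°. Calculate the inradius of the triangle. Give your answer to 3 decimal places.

r ≈ 115.627

The third angle is ∠Q = 180° − ∠P − ∠R = 57.00°.
Law of sines: RQ = PR·sin P/sin Q ≈ 405.39.
Law of sines: QP = PR·sin R/sin Q ≈ 409.25.
Area = ½·PR·RQ·sin R ≈ 69571.
Semiperimeter s = (388.73+405.39+409.25)/2 = 601.69.
Inradius = area/s = 69571/601.69 ≈ 115.63.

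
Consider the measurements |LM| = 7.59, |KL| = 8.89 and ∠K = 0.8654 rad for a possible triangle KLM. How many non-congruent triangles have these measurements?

|KL|·sin K = 8.89·sin(0.8654 rad) ≈ 6.768.
Since |KL| sin K < |LM| < |KL| (6.768 < 7.59 < 8.89), two triangles exist.

2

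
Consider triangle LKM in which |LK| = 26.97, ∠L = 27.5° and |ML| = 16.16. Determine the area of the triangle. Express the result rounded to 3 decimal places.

100.623

Area = ½·|ML|·|LK|·sin L ≈ 100.62.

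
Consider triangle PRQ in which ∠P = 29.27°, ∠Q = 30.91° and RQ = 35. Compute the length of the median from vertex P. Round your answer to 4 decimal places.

The third angle is ∠R = 180° − ∠Q − ∠P = 119.82°.
Law of sines: QP = RQ·sin R/sin P ≈ 62.107.
Law of sines: PR = RQ·sin Q/sin P ≈ 36.773.
Median from P: ½√(2·QP² + 2·PR² − RQ²) ≈ 47.943.

47.9428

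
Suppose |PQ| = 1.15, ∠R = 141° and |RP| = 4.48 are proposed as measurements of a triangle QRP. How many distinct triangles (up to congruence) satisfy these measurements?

0

|RP|·sin R = 4.48·sin(141°) ≈ 2.819.
Since ∠R is not acute, a triangle exists only if |PQ| > |RP|; here |PQ| ≤ |RP|, so there is no triangle.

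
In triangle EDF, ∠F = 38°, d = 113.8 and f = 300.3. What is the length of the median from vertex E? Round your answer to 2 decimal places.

123.06

Law of sines: sin D = d·sin F/f ≈ 0.23331.
Since f ≥ d, only the acute value applies: ∠D ≈ 13.49°.
Then ∠E = 180° − ∠F − ∠D ≈ 128.51°.
Law of sines gives e = f·sin E/sin F ≈ 381.69.
Median from E: ½√(2·d² + 2·f² − e²) ≈ 123.06.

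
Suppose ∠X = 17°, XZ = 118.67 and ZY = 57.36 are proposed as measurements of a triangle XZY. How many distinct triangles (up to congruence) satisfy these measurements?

2

XZ·sin X = 118.67·sin(17°) ≈ 34.7.
Since XZ sin X < ZY < XZ (34.7 < 57.36 < 118.67), two triangles exist.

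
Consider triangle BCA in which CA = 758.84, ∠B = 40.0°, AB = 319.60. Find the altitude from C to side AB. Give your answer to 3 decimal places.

Law of sines: sin C = AB·sin B/CA ≈ 0.27072.
Since CA ≥ AB, only the acute value applies: ∠C ≈ 15.71°.
Then ∠A = 180° − ∠B − ∠C ≈ 124.29°.
Law of sines gives BC = CA·sin A/sin B ≈ 975.33.
Area = ½·CA·AB·sin A ≈ 1.0018e+05.
The altitude from C has length 2·area/AB ≈ 626.93.

626.931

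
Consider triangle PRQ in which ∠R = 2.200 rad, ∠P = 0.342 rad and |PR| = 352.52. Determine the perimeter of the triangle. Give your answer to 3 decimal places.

perimeter ≈ 1067.090

The third angle is ∠Q = π − ∠P − ∠R = 0.600 rad.
Law of sines: |RQ| = |PR|·sin P/sin Q ≈ 209.51.
Law of sines: |QP| = |PR|·sin R/sin Q ≈ 505.06.
Semiperimeter s = (209.51+505.06+352.52)/2 = 533.55.
Perimeter = 209.51 + 505.06 + 352.52 = 1067.1.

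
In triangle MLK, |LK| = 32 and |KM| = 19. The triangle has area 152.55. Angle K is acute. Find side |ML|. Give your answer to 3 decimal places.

18.253

From area = ½·|LK|·|KM|·sin K, we get sin K = 2·area/(|LK|·|KM|) ≈ 0.50181.
Taking the acute solution, ∠K ≈ 30.12°.
Law of cosines then gives |ML| ≈ 18.253.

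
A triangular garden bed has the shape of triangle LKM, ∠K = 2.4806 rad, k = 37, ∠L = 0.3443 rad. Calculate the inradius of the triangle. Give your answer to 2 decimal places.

r ≈ 3.08

The third angle is ∠M = π − ∠L − ∠K = 0.3167 rad.
Law of sines: l = k·sin L/sin K ≈ 20.344.
Law of sines: m = k·sin M/sin K ≈ 18.77.
Area = ½·k·l·sin M ≈ 117.21.
Semiperimeter s = (20.344+37+18.77)/2 = 38.057.
Inradius = area/s = 117.21/38.057 ≈ 3.0798.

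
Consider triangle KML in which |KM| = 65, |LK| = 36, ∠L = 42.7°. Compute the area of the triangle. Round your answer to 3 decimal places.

area ≈ 1058.310

Law of sines: sin M = |LK|·sin L/|KM| ≈ 0.37560.
Since |KM| ≥ |LK|, only the acute value applies: ∠M ≈ 22.06°.
Then ∠K = 180° − ∠L − ∠M ≈ 115.24°.
Law of sines gives |ML| = |KM|·sin K/sin L ≈ 86.698.
Area = ½·|KM|·|LK|·sin K ≈ 1058.3.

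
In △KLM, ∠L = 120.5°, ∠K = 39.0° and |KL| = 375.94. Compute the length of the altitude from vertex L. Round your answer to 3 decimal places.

h_L ≈ 236.587

The third angle is ∠M = 180° − ∠K − ∠L = 20.50°.
Law of sines: |LM| = |KL|·sin K/sin M ≈ 675.56.
Law of sines: |MK| = |KL|·sin L/sin M ≈ 924.94.
Area = ½·|KL|·|LM|·sin L ≈ 1.0941e+05.
The altitude from L has length 2·area/|MK| ≈ 236.59.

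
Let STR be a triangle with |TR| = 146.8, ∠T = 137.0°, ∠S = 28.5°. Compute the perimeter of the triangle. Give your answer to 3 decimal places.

The third angle is ∠R = 180° − ∠S − ∠T = 14.50°.
Law of sines: |RS| = |TR|·sin T/sin S ≈ 209.82.
Law of sines: |ST| = |TR|·sin R/sin S ≈ 77.031.
Semiperimeter s = (146.8+209.82+77.031)/2 = 216.83.
Perimeter = 146.8 + 209.82 + 77.031 = 433.65.

perimeter ≈ 433.650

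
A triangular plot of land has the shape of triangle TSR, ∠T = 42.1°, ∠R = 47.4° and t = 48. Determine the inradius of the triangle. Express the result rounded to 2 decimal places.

14.68

The third angle is ∠S = 180° − ∠R − ∠T = 90.50°.
Law of sines: s = t·sin S/sin T ≈ 71.593.
Law of sines: r = t·sin R/sin T ≈ 52.702.
Area = ½·t·s·sin R ≈ 1264.8.
Semiperimeter p = (48+71.593+52.702)/2 = 86.148.
Inradius = area/p = 1264.8/86.148 ≈ 14.682.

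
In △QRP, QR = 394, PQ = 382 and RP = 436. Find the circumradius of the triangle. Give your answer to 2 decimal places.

By the law of cosines, cos Q = (PQ² + QR² − RP²) / (2·PQ·QR) ≈ 0.36896, so ∠Q ≈ 68.35°.
Circumradius = RP/(2 sin Q) ≈ 234.55.

234.55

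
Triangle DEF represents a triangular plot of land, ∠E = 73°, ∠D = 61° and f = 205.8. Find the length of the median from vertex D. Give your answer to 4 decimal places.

m_D ≈ 207.2455

The third angle is ∠F = 180° − ∠D − ∠E = 46.00°.
Law of sines: d = f·sin D/sin F ≈ 250.22.
Law of sines: e = f·sin E/sin F ≈ 273.59.
Median from D: ½√(2·e² + 2·f² − d²) ≈ 207.25.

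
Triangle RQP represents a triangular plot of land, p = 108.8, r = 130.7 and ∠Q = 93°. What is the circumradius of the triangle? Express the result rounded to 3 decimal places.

87.310

By the law of cosines, q² = p² + r² − 2·p·r·cos Q = 30408, so q ≈ 174.38.
Area = ½·p·r·sin Q ≈ 7100.3.
Circumradius = q/(2 sin Q) ≈ 87.31.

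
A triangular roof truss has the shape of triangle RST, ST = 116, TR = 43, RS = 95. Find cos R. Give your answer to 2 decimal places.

By the law of cosines, cos R = (TR² + RS² − ST²) / (2·TR·RS) ≈ -0.31603, so ∠R ≈ 108.42°.

-0.32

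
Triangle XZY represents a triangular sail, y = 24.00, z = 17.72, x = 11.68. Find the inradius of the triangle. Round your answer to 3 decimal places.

r ≈ 3.693

Semiperimeter s = (11.68 + 17.72 + 24)/2 = 26.7.
Heron's formula: area = √(26.7·15.02·8.98·2.7) ≈ 98.608.
Inradius = area/s = 98.608/26.7 ≈ 3.6932.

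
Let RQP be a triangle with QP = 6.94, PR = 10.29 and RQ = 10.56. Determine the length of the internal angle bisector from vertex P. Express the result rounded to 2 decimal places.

By the law of cosines, cos P = (QP² + PR² − RQ²) / (2·QP·PR) ≈ 0.29781, so ∠P ≈ 72.67°.
The bisector from P has length 2·QP·PR·cos(∠P/2)/(QP+PR) ≈ 6.6774.

t_P ≈ 6.68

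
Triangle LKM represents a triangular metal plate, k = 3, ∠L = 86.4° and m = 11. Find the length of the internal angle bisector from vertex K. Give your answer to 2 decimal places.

t_K ≈ 11.01

By the law of cosines, l² = k² + m² − 2·k·m·cos L = 125.86, so l ≈ 11.219.
Law of cosines again: cos K = (m² + l² − k²)/(2·m·l) ≈ 0.96373, so ∠K ≈ 15.48°.
The bisector from K has length 2·m·l·cos(∠K/2)/(m+l) ≈ 11.007.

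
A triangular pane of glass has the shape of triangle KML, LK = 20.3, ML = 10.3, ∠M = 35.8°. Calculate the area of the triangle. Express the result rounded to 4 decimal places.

Law of sines: sin K = ML·sin M/LK ≈ 0.29680.
Since LK ≥ ML, only the acute value applies: ∠K ≈ 17.27°.
Then ∠L = 180° − ∠M − ∠K ≈ 126.93°.
Law of sines gives KM = LK·sin L/sin M ≈ 27.739.
Area = ½·LK·ML·sin L ≈ 83.565.

83.5653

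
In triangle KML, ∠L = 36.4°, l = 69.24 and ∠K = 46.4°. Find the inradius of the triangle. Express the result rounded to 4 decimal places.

The third angle is ∠M = 180° − ∠L − ∠K = 97.20°.
Law of sines: k = l·sin K/sin L ≈ 84.496.
Law of sines: m = l·sin M/sin L ≈ 115.76.
Area = ½·l·k·sin M ≈ 2902.2.
Semiperimeter s = (84.496+115.76+69.24)/2 = 134.75.
Inradius = area/s = 2902.2/134.75 ≈ 21.538.

r ≈ 21.5379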